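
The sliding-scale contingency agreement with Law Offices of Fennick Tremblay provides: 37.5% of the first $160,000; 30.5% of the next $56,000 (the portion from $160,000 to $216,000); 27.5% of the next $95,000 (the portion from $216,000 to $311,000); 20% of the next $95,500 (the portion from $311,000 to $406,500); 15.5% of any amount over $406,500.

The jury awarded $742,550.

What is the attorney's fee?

First $160,000 at 37.5% = $60,000.00
Next $56,000 at 30.5% = $17,080.00
Next $95,000 at 27.5% = $26,125.00
Next $95,500 at 20% = $19,100.00
Remaining $336,050 at 15.5% = $52,087.75
Fee: $60,000.00 + $17,080.00 + $26,125.00 + $19,100.00 + $52,087.75 = $174,392.75

$174,392.75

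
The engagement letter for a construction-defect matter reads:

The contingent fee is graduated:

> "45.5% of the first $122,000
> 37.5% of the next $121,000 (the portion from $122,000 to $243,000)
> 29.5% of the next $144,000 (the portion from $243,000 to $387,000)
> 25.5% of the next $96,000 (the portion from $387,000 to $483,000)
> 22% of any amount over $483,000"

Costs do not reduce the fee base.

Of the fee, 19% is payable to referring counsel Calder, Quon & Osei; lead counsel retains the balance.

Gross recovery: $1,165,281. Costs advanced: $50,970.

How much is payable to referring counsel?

Fee base is the gross recovery, $1,165,281; costs are reimbursed separately.
First $122,000 at 45.5% = $55,510.00
Next $121,000 at 37.5% = $45,375.00
Next $144,000 at 29.5% = $42,480.00
Next $96,000 at 25.5% = $24,480.00
Remaining $682,281 at 22% = $150,101.82
Fee: $55,510.00 + $45,375.00 + $42,480.00 + $24,480.00 + $150,101.82 = $317,946.82
Referral share: 19% of $317,946.82 = $60,409.90; lead counsel retains $317,946.82 − $60,409.90 = $257,536.92.

$60,409.90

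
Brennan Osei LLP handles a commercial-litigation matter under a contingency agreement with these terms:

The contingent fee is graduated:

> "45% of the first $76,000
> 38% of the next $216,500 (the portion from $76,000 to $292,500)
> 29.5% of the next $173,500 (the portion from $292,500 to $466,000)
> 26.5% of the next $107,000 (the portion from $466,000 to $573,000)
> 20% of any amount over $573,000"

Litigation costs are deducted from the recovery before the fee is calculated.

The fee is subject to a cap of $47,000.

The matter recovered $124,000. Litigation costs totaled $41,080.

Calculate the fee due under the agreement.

Fee base (net of costs): $124,000 − $41,080 = $82,920
First $76,000 at 45% = $34,200.00
Remaining $6,920 at 38% = $2,629.60
Fee: $34,200.00 + $2,629.60 = $36,829.60
$36,829.60 is under the $47,000 cap.

$36,829.60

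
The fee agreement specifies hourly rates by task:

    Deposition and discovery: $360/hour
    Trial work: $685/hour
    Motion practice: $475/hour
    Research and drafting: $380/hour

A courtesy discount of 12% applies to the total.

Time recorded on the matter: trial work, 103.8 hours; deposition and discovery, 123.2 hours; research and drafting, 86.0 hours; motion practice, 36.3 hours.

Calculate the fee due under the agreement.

Deposition and discovery: 123.2 × $360 = $44,352.00
Trial work: 103.8 × $685 = $71,103.00
Motion practice: 36.3 × $475 = $17,242.50
Research and drafting: 86.0 × $380 = $32,680.00
Subtotal: $165,377.50
Less 12% discount: −$19,845.30
Total: $165,377.50 − $19,845.30 = $145,532.20

$145,532.20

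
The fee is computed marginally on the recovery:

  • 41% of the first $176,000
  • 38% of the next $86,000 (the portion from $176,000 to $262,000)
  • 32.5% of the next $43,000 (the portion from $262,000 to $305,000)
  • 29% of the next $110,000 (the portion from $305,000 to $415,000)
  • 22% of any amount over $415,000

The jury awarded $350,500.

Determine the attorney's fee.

First $176,000 at 41% = $72,160.00
Next $86,000 at 38% = $32,680.00
Next $43,000 at 32.5% = $13,975.00
Remaining $45,500 at 29% = $13,195.00
Fee: $72,160.00 + $32,680.00 + $13,975.00 + $13,195.00 = $132,010.00

$132,010.00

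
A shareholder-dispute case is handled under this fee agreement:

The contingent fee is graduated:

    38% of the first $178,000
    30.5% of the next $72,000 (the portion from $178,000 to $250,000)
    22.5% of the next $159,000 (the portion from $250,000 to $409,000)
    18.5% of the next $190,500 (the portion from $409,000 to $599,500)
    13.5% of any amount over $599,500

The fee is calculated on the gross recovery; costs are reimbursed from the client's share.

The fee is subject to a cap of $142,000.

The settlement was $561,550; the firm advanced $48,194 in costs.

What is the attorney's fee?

Fee base is the gross recovery, $561,550; costs are reimbursed separately.
First $178,000 at 38% = $67,640.00
Next $72,000 at 30.5% = $21,960.00
Next $159,000 at 22.5% = $35,775.00
Remaining $152,550 at 18.5% = $28,221.75
Fee: $67,640.00 + $21,960.00 + $35,775.00 + $28,221.75 = $153,596.75
$153,596.75 exceeds the $142,000 cap, so the fee is capped at $142,000.00.

$142,000.00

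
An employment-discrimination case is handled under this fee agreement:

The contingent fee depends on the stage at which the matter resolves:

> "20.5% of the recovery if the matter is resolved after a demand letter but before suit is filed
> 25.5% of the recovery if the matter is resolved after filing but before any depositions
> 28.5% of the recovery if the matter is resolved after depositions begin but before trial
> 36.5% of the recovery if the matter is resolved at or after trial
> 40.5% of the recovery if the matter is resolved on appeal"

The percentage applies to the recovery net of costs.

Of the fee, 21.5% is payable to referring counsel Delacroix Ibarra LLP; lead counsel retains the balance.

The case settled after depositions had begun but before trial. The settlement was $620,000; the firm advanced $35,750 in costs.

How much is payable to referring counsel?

$35,799.92

Fee base (net of costs): $620,000 − $35,750 = $584,250
The matter settled after depositions had begun but before trial, so the 28.5% rate applies.
$584,250 × 28.5% = $166,511.25
Referral share: 21.5% of $166,511.25 = $35,799.92; lead counsel retains $166,511.25 − $35,799.92 = $130,711.33.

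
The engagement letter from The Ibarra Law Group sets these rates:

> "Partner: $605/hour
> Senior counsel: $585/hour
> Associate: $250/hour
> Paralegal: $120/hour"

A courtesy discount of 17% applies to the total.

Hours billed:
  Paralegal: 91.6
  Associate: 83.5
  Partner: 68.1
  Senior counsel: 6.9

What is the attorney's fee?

$63,996.32

Partner: 68.1 × $605 = $41,200.50
Senior counsel: 6.9 × $585 = $4,036.50
Associate: 83.5 × $250 = $20,875.00
Paralegal: 91.6 × $120 = $10,992.00
Subtotal: $77,104.00
Less 17% discount: −$13,107.68
Total: $77,104.00 − $13,107.68 = $63,996.32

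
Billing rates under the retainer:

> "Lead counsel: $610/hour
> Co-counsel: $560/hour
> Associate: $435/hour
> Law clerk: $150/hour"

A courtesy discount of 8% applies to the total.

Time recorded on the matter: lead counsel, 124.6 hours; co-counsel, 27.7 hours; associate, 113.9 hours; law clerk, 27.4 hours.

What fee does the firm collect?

Lead counsel: 124.6 × $610 = $76,006.00
Co-counsel: 27.7 × $560 = $15,512.00
Associate: 113.9 × $435 = $49,546.50
Law clerk: 27.4 × $150 = $4,110.00
Subtotal: $145,174.50
Less 8% discount: −$11,613.96
Total: $145,174.50 − $11,613.96 = $133,560.54

$133,560.54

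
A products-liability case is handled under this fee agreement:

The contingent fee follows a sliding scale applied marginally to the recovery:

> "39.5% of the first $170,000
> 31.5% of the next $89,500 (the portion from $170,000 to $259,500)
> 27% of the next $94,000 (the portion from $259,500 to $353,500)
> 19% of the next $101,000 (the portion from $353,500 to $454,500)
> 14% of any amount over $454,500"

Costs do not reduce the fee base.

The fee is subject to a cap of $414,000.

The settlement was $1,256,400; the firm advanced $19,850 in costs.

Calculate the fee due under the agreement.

$252,178.50

Fee base is the gross recovery, $1,256,400; costs are reimbursed separately.
First $170,000 at 39.5% = $67,150.00
Next $89,500 at 31.5% = $28,192.50
Next $94,000 at 27% = $25,380.00
Next $101,000 at 19% = $19,190.00
Remaining $801,900 at 14% = $112,266.00
Fee: $67,150.00 + $28,192.50 + $25,380.00 + $19,190.00 + $112,266.00 = $252,178.50
$252,178.50 is under the $414,000 cap.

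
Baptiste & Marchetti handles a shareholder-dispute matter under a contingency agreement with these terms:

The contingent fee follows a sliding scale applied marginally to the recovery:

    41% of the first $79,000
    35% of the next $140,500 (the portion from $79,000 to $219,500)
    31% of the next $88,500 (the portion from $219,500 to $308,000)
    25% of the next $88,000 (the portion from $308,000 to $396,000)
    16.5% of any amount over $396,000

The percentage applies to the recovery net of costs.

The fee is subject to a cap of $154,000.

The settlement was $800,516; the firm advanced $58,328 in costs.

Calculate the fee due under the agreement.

Fee base (net of costs): $800,516 − $58,328 = $742,188
First $79,000 at 41% = $32,390.00
Next $140,500 at 35% = $49,175.00
Next $88,500 at 31% = $27,435.00
Next $88,000 at 25% = $22,000.00
Remaining $346,188 at 16.5% = $57,121.02
Fee: $32,390.00 + $49,175.00 + $27,435.00 + $22,000.00 + $57,121.02 = $188,121.02
$188,121.02 exceeds the $154,000 cap, so the fee is capped at $154,000.00.

$154,000.00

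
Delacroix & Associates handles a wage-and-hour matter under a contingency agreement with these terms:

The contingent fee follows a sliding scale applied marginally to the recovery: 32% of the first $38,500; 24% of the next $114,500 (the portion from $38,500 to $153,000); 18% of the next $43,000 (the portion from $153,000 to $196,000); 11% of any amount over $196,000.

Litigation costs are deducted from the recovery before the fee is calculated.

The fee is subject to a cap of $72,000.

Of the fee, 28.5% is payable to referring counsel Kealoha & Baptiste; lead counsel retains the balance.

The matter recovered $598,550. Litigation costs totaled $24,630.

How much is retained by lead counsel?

$51,480.00

Fee base (net of costs): $598,550 − $24,630 = $573,920
First $38,500 at 32% = $12,320.00
Next $114,500 at 24% = $27,480.00
Next $43,000 at 18% = $7,740.00
Remaining $377,920 at 11% = $41,571.20
Fee: $12,320.00 + $27,480.00 + $7,740.00 + $41,571.20 = $89,111.20
$89,111.20 exceeds the $72,000 cap, so the fee is capped at $72,000.00.
Referral share: 28.5% of $72,000.00 = $20,520.00; lead counsel retains $72,000.00 − $20,520.00 = $51,480.00.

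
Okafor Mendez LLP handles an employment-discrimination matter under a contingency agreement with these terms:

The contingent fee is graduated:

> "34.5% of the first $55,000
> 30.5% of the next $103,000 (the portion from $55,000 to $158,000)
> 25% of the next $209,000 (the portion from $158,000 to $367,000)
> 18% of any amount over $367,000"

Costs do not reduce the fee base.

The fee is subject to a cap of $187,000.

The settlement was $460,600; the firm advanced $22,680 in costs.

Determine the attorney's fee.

Fee base is the gross recovery, $460,600; costs are reimbursed separately.
First $55,000 at 34.5% = $18,975.00
Next $103,000 at 30.5% = $31,415.00
Next $209,000 at 25% = $52,250.00
Remaining $93,600 at 18% = $16,848.00
Fee: $18,975.00 + $31,415.00 + $52,250.00 + $16,848.00 = $119,488.00
$119,488.00 is under the $187,000 cap.

$119,488.00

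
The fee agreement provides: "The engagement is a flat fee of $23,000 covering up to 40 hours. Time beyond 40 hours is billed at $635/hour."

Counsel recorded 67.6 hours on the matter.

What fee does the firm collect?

$40,526.00

Flat fee: $23,000.00
Excess hours: 67.6 − 40 = 27.6
Overrun: 27.6 × $635 = $17,526.00
Total: $23,000.00 + $17,526.00 = $40,526.00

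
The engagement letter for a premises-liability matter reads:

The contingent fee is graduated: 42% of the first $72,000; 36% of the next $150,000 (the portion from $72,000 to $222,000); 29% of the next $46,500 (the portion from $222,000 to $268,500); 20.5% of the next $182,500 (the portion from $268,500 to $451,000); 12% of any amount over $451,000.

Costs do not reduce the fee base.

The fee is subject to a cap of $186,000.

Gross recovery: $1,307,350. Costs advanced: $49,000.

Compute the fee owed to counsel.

Fee base is the gross recovery, $1,307,350; costs are reimbursed separately.
First $72,000 at 42% = $30,240.00
Next $150,000 at 36% = $54,000.00
Next $46,500 at 29% = $13,485.00
Next $182,500 at 20.5% = $37,412.50
Remaining $856,350 at 12% = $102,762.00
Fee: $30,240.00 + $54,000.00 + $13,485.00 + $37,412.50 + $102,762.00 = $237,899.50
$237,899.50 exceeds the $186,000 cap, so the fee is capped at $186,000.00.

$186,000.00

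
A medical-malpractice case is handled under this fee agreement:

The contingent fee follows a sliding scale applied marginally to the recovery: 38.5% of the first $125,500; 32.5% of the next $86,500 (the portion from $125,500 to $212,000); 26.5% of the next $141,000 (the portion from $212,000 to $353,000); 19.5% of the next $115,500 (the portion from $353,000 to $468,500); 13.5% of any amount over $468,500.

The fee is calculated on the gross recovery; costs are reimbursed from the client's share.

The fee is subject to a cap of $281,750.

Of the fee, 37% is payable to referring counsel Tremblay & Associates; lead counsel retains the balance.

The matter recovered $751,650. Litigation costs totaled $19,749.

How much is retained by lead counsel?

Fee base is the gross recovery, $751,650; costs are reimbursed separately.
First $125,500 at 38.5% = $48,317.50
Next $86,500 at 32.5% = $28,112.50
Next $141,000 at 26.5% = $37,365.00
Next $115,500 at 19.5% = $22,522.50
Remaining $283,150 at 13.5% = $38,225.25
Fee: $48,317.50 + $28,112.50 + $37,365.00 + $22,522.50 + $38,225.25 = $174,542.75
$174,542.75 is under the $281,750 cap.
Referral share: 37% of $174,542.75 = $64,580.82; lead counsel retains $174,542.75 − $64,580.82 = $109,961.93.

$109,961.93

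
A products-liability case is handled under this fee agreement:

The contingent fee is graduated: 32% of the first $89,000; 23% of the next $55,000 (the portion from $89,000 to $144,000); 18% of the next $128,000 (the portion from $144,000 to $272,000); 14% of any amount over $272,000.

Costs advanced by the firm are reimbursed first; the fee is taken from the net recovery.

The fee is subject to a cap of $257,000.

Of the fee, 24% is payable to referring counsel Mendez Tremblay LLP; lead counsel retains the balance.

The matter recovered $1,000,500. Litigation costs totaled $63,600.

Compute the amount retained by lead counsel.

Fee base (net of costs): $1,000,500 − $63,600 = $936,900
First $89,000 at 32% = $28,480.00
Next $55,000 at 23% = $12,650.00
Next $128,000 at 18% = $23,040.00
Remaining $664,900 at 14% = $93,086.00
Fee: $28,480.00 + $12,650.00 + $23,040.00 + $93,086.00 = $157,256.00
$157,256.00 is under the $257,000 cap.
Referral share: 24% of $157,256.00 = $37,741.44; lead counsel retains $157,256.00 − $37,741.44 = $119,514.56.

$119,514.56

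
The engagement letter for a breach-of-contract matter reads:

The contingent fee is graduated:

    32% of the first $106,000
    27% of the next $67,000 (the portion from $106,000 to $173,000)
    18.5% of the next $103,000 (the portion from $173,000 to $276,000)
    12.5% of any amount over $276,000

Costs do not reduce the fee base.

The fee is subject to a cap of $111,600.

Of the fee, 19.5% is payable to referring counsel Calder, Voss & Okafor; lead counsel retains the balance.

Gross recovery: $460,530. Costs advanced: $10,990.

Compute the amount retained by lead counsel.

$75,775.66

Fee base is the gross recovery, $460,530; costs are reimbursed separately.
First $106,000 at 32% = $33,920.00
Next $67,000 at 27% = $18,090.00
Next $103,000 at 18.5% = $19,055.00
Remaining $184,530 at 12.5% = $23,066.25
Fee: $33,920.00 + $18,090.00 + $19,055.00 + $23,066.25 = $94,131.25
$94,131.25 is under the $111,600 cap.
Referral share: 19.5% of $94,131.25 = $18,355.59; lead counsel retains $94,131.25 − $18,355.59 = $75,775.66.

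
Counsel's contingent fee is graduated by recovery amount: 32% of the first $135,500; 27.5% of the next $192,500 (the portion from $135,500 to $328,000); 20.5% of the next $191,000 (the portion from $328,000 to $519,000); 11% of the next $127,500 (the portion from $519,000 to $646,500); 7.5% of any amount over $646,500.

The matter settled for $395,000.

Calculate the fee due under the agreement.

First $135,500 at 32% = $43,360.00
Next $192,500 at 27.5% = $52,937.50
Remaining $67,000 at 20.5% = $13,735.00
Fee: $43,360.00 + $52,937.50 + $13,735.00 = $110,032.50

$110,032.50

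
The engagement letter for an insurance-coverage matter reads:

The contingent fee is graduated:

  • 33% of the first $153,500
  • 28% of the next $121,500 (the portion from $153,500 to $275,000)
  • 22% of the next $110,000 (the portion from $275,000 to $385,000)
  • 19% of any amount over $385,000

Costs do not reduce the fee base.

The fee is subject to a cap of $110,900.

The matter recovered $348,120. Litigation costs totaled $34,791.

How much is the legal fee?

$100,761.40

Fee base is the gross recovery, $348,120; costs are reimbursed separately.
First $153,500 at 33% = $50,655.00
Next $121,500 at 28% = $34,020.00
Remaining $73,120 at 22% = $16,086.40
Fee: $50,655.00 + $34,020.00 + $16,086.40 = $100,761.40
$100,761.40 is under the $110,900 cap.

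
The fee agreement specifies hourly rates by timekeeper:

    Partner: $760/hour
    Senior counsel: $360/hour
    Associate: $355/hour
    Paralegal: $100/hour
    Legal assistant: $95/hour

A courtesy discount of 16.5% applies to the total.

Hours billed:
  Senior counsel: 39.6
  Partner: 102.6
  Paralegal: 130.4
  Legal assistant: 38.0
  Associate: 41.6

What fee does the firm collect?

$103,247.75

Partner: 102.6 × $760 = $77,976.00
Senior counsel: 39.6 × $360 = $14,256.00
Associate: 41.6 × $355 = $14,768.00
Paralegal: 130.4 × $100 = $13,040.00
Legal assistant: 38.0 × $95 = $3,610.00
Subtotal: $123,650.00
Less 16.5% discount: −$20,402.25
Total: $123,650.00 − $20,402.25 = $103,247.75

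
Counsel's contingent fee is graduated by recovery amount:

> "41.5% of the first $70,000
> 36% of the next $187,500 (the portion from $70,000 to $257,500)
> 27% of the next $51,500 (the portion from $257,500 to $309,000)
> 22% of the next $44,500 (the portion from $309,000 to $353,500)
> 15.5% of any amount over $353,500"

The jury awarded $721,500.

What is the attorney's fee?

$177,285.00

First $70,000 at 41.5% = $29,050.00
Next $187,500 at 36% = $67,500.00
Next $51,500 at 27% = $13,905.00
Next $44,500 at 22% = $9,790.00
Remaining $368,000 at 15.5% = $57,040.00
Fee: $29,050.00 + $67,500.00 + $13,905.00 + $9,790.00 + $57,040.00 = $177,285.00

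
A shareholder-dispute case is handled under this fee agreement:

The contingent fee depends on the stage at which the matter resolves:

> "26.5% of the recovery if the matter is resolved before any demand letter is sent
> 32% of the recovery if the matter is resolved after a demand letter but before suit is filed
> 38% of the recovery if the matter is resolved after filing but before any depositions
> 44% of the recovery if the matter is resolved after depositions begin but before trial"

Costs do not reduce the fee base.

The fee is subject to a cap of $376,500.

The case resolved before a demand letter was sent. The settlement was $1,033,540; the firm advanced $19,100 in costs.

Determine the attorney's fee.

Fee base is the gross recovery, $1,033,540; costs are reimbursed separately.
The matter resolved before a demand letter was sent, so the 26.5% rate applies.
$1,033,540 × 26.5% = $273,888.10
$273,888.10 is under the $376,500 cap.

$273,888.10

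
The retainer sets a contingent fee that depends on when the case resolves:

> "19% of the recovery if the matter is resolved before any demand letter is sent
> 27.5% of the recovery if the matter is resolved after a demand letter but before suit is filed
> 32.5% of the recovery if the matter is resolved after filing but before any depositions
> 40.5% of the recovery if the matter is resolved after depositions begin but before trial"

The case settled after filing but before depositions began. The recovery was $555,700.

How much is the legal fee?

$180,602.50

The matter settled after filing but before depositions began, so the 32.5% rate applies.
$555,700 × 32.5% = $180,602.50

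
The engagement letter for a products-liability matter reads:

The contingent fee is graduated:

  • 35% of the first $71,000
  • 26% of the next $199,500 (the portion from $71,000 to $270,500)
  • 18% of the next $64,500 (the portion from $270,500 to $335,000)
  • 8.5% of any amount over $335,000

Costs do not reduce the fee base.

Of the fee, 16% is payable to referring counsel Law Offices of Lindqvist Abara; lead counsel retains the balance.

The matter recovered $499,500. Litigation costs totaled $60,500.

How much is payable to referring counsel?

$16,370.00

Fee base is the gross recovery, $499,500; costs are reimbursed separately.
First $71,000 at 35% = $24,850.00
Next $199,500 at 26% = $51,870.00
Next $64,500 at 18% = $11,610.00
Remaining $164,500 at 8.5% = $13,982.50
Fee: $24,850.00 + $51,870.00 + $11,610.00 + $13,982.50 = $102,312.50
Referral share: 16% of $102,312.50 = $16,370.00; lead counsel retains $102,312.50 − $16,370.00 = $85,942.50.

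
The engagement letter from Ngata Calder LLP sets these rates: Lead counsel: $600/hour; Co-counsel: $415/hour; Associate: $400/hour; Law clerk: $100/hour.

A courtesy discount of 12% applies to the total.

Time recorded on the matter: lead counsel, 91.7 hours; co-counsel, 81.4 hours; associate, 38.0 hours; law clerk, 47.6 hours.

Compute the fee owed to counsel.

$95,709.68

Lead counsel: 91.7 × $600 = $55,020.00
Co-counsel: 81.4 × $415 = $33,781.00
Associate: 38.0 × $400 = $15,200.00
Law clerk: 47.6 × $100 = $4,760.00
Subtotal: $108,761.00
Less 12% discount: −$13,051.32
Total: $108,761.00 − $13,051.32 = $95,709.68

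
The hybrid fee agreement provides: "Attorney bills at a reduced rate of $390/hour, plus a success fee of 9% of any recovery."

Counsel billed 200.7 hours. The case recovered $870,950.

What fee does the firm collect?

$156,658.50

Hourly: 200.7 × $390 = $78,273.00
Success fee: 9% of $870,950 = $78,385.50
Total: $78,273.00 + $78,385.50 = $156,658.50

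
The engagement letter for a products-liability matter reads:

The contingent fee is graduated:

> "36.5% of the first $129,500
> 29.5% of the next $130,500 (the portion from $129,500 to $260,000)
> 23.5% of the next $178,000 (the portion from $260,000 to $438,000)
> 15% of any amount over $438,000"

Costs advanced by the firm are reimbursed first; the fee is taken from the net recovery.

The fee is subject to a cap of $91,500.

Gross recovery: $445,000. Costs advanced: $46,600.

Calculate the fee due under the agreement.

Fee base (net of costs): $445,000 − $46,600 = $398,400
First $129,500 at 36.5% = $47,267.50
Next $130,500 at 29.5% = $38,497.50
Remaining $138,400 at 23.5% = $32,524.00
Fee: $47,267.50 + $38,497.50 + $32,524.00 = $118,289.00
$118,289.00 exceeds the $91,500 cap, so the fee is capped at $91,500.00.

$91,500.00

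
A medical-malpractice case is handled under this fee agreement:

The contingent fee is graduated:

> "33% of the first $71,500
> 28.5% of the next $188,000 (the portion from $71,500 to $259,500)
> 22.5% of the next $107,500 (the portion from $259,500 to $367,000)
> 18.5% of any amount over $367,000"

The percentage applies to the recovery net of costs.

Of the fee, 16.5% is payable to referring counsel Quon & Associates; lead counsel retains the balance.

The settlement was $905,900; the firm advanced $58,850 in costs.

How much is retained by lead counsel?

$158,793.41

Fee base (net of costs): $905,900 − $58,850 = $847,050
First $71,500 at 33% = $23,595.00
Next $188,000 at 28.5% = $53,580.00
Next $107,500 at 22.5% = $24,187.50
Remaining $480,050 at 18.5% = $88,809.25
Fee: $23,595.00 + $53,580.00 + $24,187.50 + $88,809.25 = $190,171.75
Referral share: 16.5% of $190,171.75 = $31,378.34; lead counsel retains $190,171.75 − $31,378.34 = $158,793.41.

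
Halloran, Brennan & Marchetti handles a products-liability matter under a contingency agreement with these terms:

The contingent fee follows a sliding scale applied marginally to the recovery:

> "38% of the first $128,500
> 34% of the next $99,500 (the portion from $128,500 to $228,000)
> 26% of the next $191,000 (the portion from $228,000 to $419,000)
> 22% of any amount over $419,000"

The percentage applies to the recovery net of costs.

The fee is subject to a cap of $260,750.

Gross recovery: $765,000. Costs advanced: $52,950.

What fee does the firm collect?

$196,791.00

Fee base (net of costs): $765,000 − $52,950 = $712,050
First $128,500 at 38% = $48,830.00
Next $99,500 at 34% = $33,830.00
Next $191,000 at 26% = $49,660.00
Remaining $293,050 at 22% = $64,471.00
Fee: $48,830.00 + $33,830.00 + $49,660.00 + $64,471.00 = $196,791.00
$196,791.00 is under the $260,750 cap.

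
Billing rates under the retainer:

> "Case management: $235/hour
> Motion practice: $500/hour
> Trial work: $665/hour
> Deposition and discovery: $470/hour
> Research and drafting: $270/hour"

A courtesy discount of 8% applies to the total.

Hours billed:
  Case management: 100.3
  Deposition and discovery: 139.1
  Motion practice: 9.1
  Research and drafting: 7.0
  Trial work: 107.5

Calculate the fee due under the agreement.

Case management: 100.3 × $235 = $23,570.50
Motion practice: 9.1 × $500 = $4,550.00
Trial work: 107.5 × $665 = $71,487.50
Deposition and discovery: 139.1 × $470 = $65,377.00
Research and drafting: 7.0 × $270 = $1,890.00
Subtotal: $166,875.00
Less 8% discount: −$13,350.00
Total: $166,875.00 − $13,350.00 = $153,525.00

$153,525.00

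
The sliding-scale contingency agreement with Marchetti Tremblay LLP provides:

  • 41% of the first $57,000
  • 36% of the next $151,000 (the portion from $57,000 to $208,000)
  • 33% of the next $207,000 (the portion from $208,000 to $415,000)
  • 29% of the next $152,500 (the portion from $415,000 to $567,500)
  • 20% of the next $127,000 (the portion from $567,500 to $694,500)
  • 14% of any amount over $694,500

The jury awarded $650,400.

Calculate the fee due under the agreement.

$206,845.00

First $57,000 at 41% = $23,370.00
Next $151,000 at 36% = $54,360.00
Next $207,000 at 33% = $68,310.00
Next $152,500 at 29% = $44,225.00
Remaining $82,900 at 20% = $16,580.00
Fee: $23,370.00 + $54,360.00 + $68,310.00 + $44,225.00 + $16,580.00 = $206,845.00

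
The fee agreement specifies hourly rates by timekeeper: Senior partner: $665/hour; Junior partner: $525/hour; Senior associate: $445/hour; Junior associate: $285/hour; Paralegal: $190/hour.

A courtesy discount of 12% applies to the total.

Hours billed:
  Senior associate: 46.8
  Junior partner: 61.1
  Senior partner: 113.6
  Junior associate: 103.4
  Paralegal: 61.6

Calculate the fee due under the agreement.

Senior partner: 113.6 × $665 = $75,544.00
Junior partner: 61.1 × $525 = $32,077.50
Senior associate: 46.8 × $445 = $20,826.00
Junior associate: 103.4 × $285 = $29,469.00
Paralegal: 61.6 × $190 = $11,704.00
Subtotal: $169,620.50
Less 12% discount: −$20,354.46
Total: $169,620.50 − $20,354.46 = $149,266.04

$149,266.04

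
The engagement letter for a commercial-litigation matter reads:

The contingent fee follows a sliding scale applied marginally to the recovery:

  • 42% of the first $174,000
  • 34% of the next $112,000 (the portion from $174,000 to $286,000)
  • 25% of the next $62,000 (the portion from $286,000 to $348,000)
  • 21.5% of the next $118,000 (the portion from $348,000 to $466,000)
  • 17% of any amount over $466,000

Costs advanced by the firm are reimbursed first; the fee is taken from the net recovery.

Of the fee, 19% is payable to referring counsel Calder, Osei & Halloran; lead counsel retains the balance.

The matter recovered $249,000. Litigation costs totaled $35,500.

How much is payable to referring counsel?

Fee base (net of costs): $249,000 − $35,500 = $213,500
First $174,000 at 42% = $73,080.00
Remaining $39,500 at 34% = $13,430.00
Fee: $73,080.00 + $13,430.00 = $86,510.00
Referral share: 19% of $86,510.00 = $16,436.90; lead counsel retains $86,510.00 − $16,436.90 = $70,073.10.

$16,436.90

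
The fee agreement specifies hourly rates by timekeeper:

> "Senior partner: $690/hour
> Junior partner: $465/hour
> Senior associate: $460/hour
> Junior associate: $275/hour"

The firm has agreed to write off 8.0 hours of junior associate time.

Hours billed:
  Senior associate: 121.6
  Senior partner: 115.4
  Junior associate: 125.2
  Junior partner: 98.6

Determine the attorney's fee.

$213,641.00

Senior partner: 115.4 × $690 = $79,626.00
Junior partner: 98.6 × $465 = $45,849.00
Senior associate: 121.6 × $460 = $55,936.00
Junior associate: 125.2 × $275 = $34,430.00
Subtotal: $215,841.00
Write-off: 8.0 × $275 = $2,200.00
Total: $215,841.00 − $2,200.00 = $213,641.00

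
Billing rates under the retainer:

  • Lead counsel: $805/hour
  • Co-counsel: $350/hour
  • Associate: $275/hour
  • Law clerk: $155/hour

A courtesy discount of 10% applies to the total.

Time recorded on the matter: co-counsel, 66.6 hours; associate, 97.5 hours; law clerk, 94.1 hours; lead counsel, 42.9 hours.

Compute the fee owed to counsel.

Lead counsel: 42.9 × $805 = $34,534.50
Co-counsel: 66.6 × $350 = $23,310.00
Associate: 97.5 × $275 = $26,812.50
Law clerk: 94.1 × $155 = $14,585.50
Subtotal: $99,242.50
Less 10% discount: −$9,924.25
Total: $99,242.50 − $9,924.25 = $89,318.25

$89,318.25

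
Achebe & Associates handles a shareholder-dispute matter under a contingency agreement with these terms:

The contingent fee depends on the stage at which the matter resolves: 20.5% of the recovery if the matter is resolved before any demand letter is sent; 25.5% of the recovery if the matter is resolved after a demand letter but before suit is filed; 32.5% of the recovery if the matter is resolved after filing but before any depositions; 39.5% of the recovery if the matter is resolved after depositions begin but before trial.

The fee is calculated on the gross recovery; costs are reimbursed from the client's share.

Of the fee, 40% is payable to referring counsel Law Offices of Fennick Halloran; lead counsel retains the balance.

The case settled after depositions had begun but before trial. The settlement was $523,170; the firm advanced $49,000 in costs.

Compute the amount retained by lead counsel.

Fee base is the gross recovery, $523,170; costs are reimbursed separately.
The matter settled after depositions had begun but before trial, so the 39.5% rate applies.
$523,170 × 39.5% = $206,652.15
Referral share: 40% of $206,652.15 = $82,660.86; lead counsel retains $206,652.15 − $82,660.86 = $123,991.29.

$123,991.29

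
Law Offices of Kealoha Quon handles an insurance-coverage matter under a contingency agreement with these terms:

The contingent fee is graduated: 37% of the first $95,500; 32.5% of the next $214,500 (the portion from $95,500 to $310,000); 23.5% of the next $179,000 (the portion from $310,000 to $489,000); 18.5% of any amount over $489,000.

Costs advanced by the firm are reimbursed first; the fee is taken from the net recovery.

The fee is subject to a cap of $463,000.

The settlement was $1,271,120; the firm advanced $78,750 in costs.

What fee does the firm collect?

$277,235.95

Fee base (net of costs): $1,271,120 − $78,750 = $1,192,370
First $95,500 at 37% = $35,335.00
Next $214,500 at 32.5% = $69,712.50
Next $179,000 at 23.5% = $42,065.00
Remaining $703,370 at 18.5% = $130,123.45
Fee: $35,335.00 + $69,712.50 + $42,065.00 + $130,123.45 = $277,235.95
$277,235.95 is under the $463,000 cap.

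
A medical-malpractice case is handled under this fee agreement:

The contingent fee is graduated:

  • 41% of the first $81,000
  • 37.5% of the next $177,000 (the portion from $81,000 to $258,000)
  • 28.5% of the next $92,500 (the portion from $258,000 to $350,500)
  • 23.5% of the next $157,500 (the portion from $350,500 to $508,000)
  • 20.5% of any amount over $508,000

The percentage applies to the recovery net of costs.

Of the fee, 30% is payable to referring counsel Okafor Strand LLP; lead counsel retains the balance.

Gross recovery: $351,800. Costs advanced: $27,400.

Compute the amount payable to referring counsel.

$35,552.70

Fee base (net of costs): $351,800 − $27,400 = $324,400
First $81,000 at 41% = $33,210.00
Next $177,000 at 37.5% = $66,375.00
Remaining $66,400 at 28.5% = $18,924.00
Fee: $33,210.00 + $66,375.00 + $18,924.00 = $118,509.00
Referral share: 30% of $118,509.00 = $35,552.70; lead counsel retains $118,509.00 − $35,552.70 = $82,956.30.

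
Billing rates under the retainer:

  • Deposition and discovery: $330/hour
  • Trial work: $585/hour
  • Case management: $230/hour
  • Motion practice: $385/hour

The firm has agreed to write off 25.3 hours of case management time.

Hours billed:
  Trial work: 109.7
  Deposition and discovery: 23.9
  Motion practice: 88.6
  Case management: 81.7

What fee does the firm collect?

$119,144.50

Deposition and discovery: 23.9 × $330 = $7,887.00
Trial work: 109.7 × $585 = $64,174.50
Case management: 81.7 × $230 = $18,791.00
Motion practice: 88.6 × $385 = $34,111.00
Subtotal: $124,963.50
Write-off: 25.3 × $230 = $5,819.00
Total: $124,963.50 − $5,819.00 = $119,144.50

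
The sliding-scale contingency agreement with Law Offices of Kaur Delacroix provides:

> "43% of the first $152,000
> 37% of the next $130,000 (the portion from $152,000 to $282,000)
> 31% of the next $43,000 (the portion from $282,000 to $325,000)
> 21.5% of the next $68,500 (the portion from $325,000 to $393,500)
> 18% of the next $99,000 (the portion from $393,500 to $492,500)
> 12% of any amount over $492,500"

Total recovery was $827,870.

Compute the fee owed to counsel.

$199,581.90

First $152,000 at 43% = $65,360.00
Next $130,000 at 37% = $48,100.00
Next $43,000 at 31% = $13,330.00
Next $68,500 at 21.5% = $14,727.50
Next $99,000 at 18% = $17,820.00
Remaining $335,370 at 12% = $40,244.40
Fee: $65,360.00 + $48,100.00 + $13,330.00 + $14,727.50 + $17,820.00 + $40,244.40 = $199,581.90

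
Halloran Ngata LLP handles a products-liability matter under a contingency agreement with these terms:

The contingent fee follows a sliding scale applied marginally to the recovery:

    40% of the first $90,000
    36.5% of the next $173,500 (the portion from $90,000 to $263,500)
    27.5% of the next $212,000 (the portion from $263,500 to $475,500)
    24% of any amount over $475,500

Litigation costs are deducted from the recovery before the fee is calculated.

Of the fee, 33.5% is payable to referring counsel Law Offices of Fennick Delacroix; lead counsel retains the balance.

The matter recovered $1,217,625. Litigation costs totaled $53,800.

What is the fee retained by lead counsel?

Fee base (net of costs): $1,217,625 − $53,800 = $1,163,825
First $90,000 at 40% = $36,000.00
Next $173,500 at 36.5% = $63,327.50
Next $212,000 at 27.5% = $58,300.00
Remaining $688,325 at 24% = $165,198.00
Fee: $36,000.00 + $63,327.50 + $58,300.00 + $165,198.00 = $322,825.50
Referral share: 33.5% of $322,825.50 = $108,146.54; lead counsel retains $322,825.50 − $108,146.54 = $214,678.96.

$214,678.96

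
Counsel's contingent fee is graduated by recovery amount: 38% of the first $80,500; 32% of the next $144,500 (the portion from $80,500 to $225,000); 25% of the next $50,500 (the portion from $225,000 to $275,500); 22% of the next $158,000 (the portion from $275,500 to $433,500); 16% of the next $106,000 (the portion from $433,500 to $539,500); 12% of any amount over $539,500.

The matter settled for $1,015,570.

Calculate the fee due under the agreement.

$198,303.40

First $80,500 at 38% = $30,590.00
Next $144,500 at 32% = $46,240.00
Next $50,500 at 25% = $12,625.00
Next $158,000 at 22% = $34,760.00
Next $106,000 at 16% = $16,960.00
Remaining $476,070 at 12% = $57,128.40
Fee: $30,590.00 + $46,240.00 + $12,625.00 + $34,760.00 + $16,960.00 + $57,128.40 = $198,303.40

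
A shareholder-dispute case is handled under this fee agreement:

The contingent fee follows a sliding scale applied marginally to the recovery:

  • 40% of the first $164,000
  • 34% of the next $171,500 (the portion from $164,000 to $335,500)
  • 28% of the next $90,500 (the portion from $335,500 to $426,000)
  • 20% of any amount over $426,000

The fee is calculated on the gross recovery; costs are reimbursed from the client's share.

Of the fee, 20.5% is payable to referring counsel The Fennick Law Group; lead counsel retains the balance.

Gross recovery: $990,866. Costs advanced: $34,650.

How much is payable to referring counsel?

Fee base is the gross recovery, $990,866; costs are reimbursed separately.
First $164,000 at 40% = $65,600.00
Next $171,500 at 34% = $58,310.00
Next $90,500 at 28% = $25,340.00
Remaining $564,866 at 20% = $112,973.20
Fee: $65,600.00 + $58,310.00 + $25,340.00 + $112,973.20 = $262,223.20
Referral share: 20.5% of $262,223.20 = $53,755.76; lead counsel retains $262,223.20 − $53,755.76 = $208,467.44.

$53,755.76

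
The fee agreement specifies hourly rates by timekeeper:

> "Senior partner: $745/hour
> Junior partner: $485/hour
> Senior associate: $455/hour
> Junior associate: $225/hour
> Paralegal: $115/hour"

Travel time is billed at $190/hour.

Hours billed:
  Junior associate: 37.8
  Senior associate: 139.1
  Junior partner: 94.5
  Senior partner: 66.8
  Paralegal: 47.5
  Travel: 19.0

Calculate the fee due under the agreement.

$176,466.50

Senior partner: 66.8 × $745 = $49,766.00
Junior partner: 94.5 × $485 = $45,832.50
Senior associate: 139.1 × $455 = $63,290.50
Junior associate: 37.8 × $225 = $8,505.00
Paralegal: 47.5 × $115 = $5,462.50
Subtotal: $49,766.00 + $45,832.50 + $63,290.50 + $8,505.00 + $5,462.50 = $172,856.50
Travel: 19.0 × $190 = $3,610.00
Total: $172,856.50 + $3,610.00 = $176,466.50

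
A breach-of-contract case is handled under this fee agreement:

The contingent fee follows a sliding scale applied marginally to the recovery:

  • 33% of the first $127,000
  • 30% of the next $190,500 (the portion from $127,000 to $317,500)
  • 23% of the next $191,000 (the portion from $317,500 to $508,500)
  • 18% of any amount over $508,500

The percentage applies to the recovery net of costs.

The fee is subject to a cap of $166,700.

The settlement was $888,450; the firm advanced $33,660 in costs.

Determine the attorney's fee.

Fee base (net of costs): $888,450 − $33,660 = $854,790
First $127,000 at 33% = $41,910.00
Next $190,500 at 30% = $57,150.00
Next $191,000 at 23% = $43,930.00
Remaining $346,290 at 18% = $62,332.20
Fee: $41,910.00 + $57,150.00 + $43,930.00 + $62,332.20 = $205,322.20
$205,322.20 exceeds the $166,700 cap, so the fee is capped at $166,700.00.

$166,700.00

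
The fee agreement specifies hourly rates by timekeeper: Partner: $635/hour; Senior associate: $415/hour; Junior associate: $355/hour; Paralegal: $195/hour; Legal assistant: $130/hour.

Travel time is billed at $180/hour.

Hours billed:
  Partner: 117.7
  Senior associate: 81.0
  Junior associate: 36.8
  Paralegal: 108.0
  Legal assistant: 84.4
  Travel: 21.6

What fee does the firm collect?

Partner: 117.7 × $635 = $74,739.50
Senior associate: 81.0 × $415 = $33,615.00
Junior associate: 36.8 × $355 = $13,064.00
Paralegal: 108.0 × $195 = $21,060.00
Legal assistant: 84.4 × $130 = $10,972.00
Subtotal: $74,739.50 + $33,615.00 + $13,064.00 + $21,060.00 + $10,972.00 = $153,450.50
Travel: 21.6 × $180 = $3,888.00
Total: $153,450.50 + $3,888.00 = $157,338.50

$157,338.50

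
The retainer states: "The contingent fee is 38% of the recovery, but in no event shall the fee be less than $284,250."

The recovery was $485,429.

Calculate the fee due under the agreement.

$284,250.00

38% of $485,429 = $184,463.02
That is below the $284,250 minimum, so the minimum applies.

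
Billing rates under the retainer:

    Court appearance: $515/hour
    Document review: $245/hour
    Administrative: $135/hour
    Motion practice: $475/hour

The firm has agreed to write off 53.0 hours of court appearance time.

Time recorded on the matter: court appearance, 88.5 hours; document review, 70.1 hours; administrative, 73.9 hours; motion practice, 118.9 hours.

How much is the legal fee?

Court appearance: 88.5 × $515 = $45,577.50
Document review: 70.1 × $245 = $17,174.50
Administrative: 73.9 × $135 = $9,976.50
Motion practice: 118.9 × $475 = $56,477.50
Subtotal: $129,206.00
Write-off: 53.0 × $515 = $27,295.00
Total: $129,206.00 − $27,295.00 = $101,911.00

$101,911.00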